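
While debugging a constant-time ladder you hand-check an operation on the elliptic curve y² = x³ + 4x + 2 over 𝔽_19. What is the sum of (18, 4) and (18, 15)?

O

The two points share x = 18 and their y-coordinates satisfy 4 + 15 ≡ 0 (mod 19), so they are inverses. Their sum is O.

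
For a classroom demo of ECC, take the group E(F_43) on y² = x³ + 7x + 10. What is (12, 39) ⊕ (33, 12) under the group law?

(12, 39) + (33, 12). λ = (12 - 39)/(33 - 12) ≡ 16/21 mod 43. 21⁻¹ ≡ 41 (mod 43), so λ ≡ 11.
  x = λ² - 12 - 33 = 121 - 45 ≡ 33; y = λ·(12 - 33) - 39 ≡ 31. → (33, 31)

(33, 31)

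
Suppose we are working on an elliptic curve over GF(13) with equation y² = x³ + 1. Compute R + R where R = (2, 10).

(0, 12)

tangent at (2, 10): λ = (3·2² + 0)/(2·10) ≡ 12/7. 7⁻¹ ≡ 2 (mod 13), so λ ≡ 12·2 ≡ 11.
  x = λ² - 2 - 2 = 121 - 4 ≡ 0; y = λ·(2 - 0) - 10 ≡ 12. → (0, 12)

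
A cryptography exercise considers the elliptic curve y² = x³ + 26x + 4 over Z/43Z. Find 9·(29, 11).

(35, 12)

Write P = (29, 11).
Repeated addition: build up to 9P.
2P: tangent at (29, 11): λ = (3·29² + 26)/(2·11) ≡ 12/22. 22⁻¹ ≡ 2 (mod 43) since 22·2 = 44 ≡ 1, so λ ≡ 12·2 ≡ 24.
  x = λ² - 29 - 29 = 576 - 58 ≡ 2; y = λ·(29 - 2) - 11 ≡ 35. → (2, 35)
3P: (2, 35) + (29, 11). λ = (11 - 35)/(29 - 2) ≡ 19/27 mod 43. 27⁻¹ ≡ 8 (mod 43), so λ ≡ 23.
  x = λ² - 2 - 29 = 529 - 31 ≡ 25; y = λ·(2 - 25) - 35 ≡ 38. → (25, 38)
4P: (25, 38) + (29, 11). λ = (11 - 38)/(29 - 25) ≡ 16/4 mod 43. 4⁻¹ ≡ 11 (mod 43), so λ ≡ 4.
  x = λ² - 25 - 29 = 16 - 54 ≡ 5; y = λ·(25 - 5) - 38 ≡ 42. → (5, 42)
5P: (5, 42) + (29, 11). λ = (11 - 42)/(29 - 5) ≡ 12/24 mod 43. 24⁻¹ ≡ 9 (mod 43) since 24·9 = 216 ≡ 1, so λ ≡ 22.
  x = λ² - 5 - 29 = 484 - 34 ≡ 20; y = λ·(5 - 20) - 42 ≡ 15. → (20, 15)
6P: (20, 15) + (29, 11). λ = (11 - 15)/(29 - 20) ≡ 39/9 mod 43. 9⁻¹ ≡ 24 (mod 43), so λ ≡ 33.
  x = λ² - 20 - 29 = 1089 - 49 ≡ 8; y = λ·(20 - 8) - 15 ≡ 37. → (8, 37)
7P: (8, 37) + (29, 11). λ = (11 - 37)/(29 - 8) ≡ 17/21 mod 43. 21⁻¹ ≡ 41 (mod 43), so λ ≡ 9.
  x = λ² - 8 - 29 = 81 - 37 ≡ 1; y = λ·(8 - 1) - 37 ≡ 26. → (1, 26)
8P: (1, 26) + (29, 11). λ = (11 - 26)/(29 - 1) ≡ 28/28 mod 43. 28⁻¹ ≡ 20 (mod 43), so λ ≡ 1.
  x = λ² - 1 - 29 = 1 - 30 ≡ 14; y = λ·(1 - 14) - 26 ≡ 4. → (14, 4)
9P: (14, 4) + (29, 11). λ = (11 - 4)/(29 - 14) ≡ 7/15 mod 43. 15⁻¹ ≡ 23 (mod 43) since 15·23 = 345 ≡ 1, so λ ≡ 32.
  x = λ² - 14 - 29 = 1024 - 43 ≡ 35; y = λ·(14 - 35) - 4 ≡ 12. → (35, 12)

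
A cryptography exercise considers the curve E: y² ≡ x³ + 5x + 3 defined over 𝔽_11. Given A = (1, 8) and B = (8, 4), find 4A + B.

First 4A:
Double-and-add on 4 = (100)₂. Start with A = (1, 8) for the leading 1-bit.
double: tangent at (1, 8): λ = (3·1² + 5)/(2·8) ≡ 8/5. 5⁻¹ ≡ 9 (mod 11) since 5·9 = 45 ≡ 1, so λ ≡ 8·9 ≡ 6.
  x = λ² - 1 - 1 = 36 - 2 ≡ 1; y = λ·(1 - 1) - 8 ≡ 3. → (1, 3)
double: tangent at (1, 3): λ = (3·1² + 5)/(2·3) ≡ 8/6. 6⁻¹ ≡ 2 (mod 11) since 6·2 = 12 ≡ 1, so λ ≡ 8·2 ≡ 5.
  x = λ² - 1 - 1 = 25 - 2 ≡ 1; y = λ·(1 - 1) - 3 ≡ 8. → (1, 8)
4A = (1, 8).
Finally 4A + B:
(1, 8) + (8, 4). λ = (4 - 8)/(8 - 1) ≡ 7/7 mod 11. 7⁻¹ ≡ 8 (mod 11) since 7·8 = 56 ≡ 1, so λ ≡ 1.
  x = λ² - 1 - 8 = 1 - 9 ≡ 3; y = λ·(1 - 3) - 8 ≡ 1. → (3, 1)

(3, 1)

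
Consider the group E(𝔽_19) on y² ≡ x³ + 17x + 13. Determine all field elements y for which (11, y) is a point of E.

7, 12

x³ + 17x + 13 = 1531 ≡ 11 (mod 19).
Square roots of 11 mod 19: 7 and 12 (since 7² = 49 ≡ 11).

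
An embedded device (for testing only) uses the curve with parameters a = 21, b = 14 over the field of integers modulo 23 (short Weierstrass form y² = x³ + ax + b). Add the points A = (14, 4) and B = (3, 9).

(14, 4) + (3, 9). λ = (9 - 4)/(3 - 14) ≡ 5/12 mod 23. 12⁻¹ ≡ 2 (mod 23), so λ ≡ 10.
  x = λ² - 14 - 3 = 100 - 17 ≡ 14; y = λ·(14 - 14) - 4 ≡ 19. → (14, 19)

(14, 19)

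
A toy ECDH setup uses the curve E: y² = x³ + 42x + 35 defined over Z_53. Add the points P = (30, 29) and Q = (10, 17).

(7, 6)

(30, 29) + (10, 17). λ = (17 - 29)/(10 - 30) ≡ 41/33 mod 53. 33⁻¹ ≡ 45 (mod 53), so λ ≡ 43.
  x = λ² - 30 - 10 = 1849 - 40 ≡ 7; y = λ·(30 - 7) - 29 ≡ 6. → (7, 6)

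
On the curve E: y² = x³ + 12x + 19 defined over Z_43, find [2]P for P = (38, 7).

(19, 22)

tangent at (38, 7): λ = (3·38² + 12)/(2·7) ≡ 1/14. 14⁻¹ ≡ 40 (mod 43) since 14·40 = 560 ≡ 1, so λ ≡ 1·40 ≡ 40.
  x = λ² - 38 - 38 = 1600 - 76 ≡ 19; y = λ·(38 - 19) - 7 ≡ 22. → (19, 22)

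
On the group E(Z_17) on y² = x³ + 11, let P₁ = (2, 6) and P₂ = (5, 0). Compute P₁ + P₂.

(2, 6) + (5, 0). λ = (0 - 6)/(5 - 2) ≡ 11/3 mod 17. 3⁻¹ ≡ 6 (mod 17), so λ ≡ 15.
  x = λ² - 2 - 5 = 225 - 7 ≡ 14; y = λ·(2 - 14) - 6 ≡ 1. → (14, 1)

(14, 1)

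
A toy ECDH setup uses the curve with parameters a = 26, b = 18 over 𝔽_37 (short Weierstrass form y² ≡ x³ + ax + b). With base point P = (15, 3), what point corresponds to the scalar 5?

(36, 18)

Repeated addition: build up to 5P.
2P: tangent at (15, 3): λ = (3·15² + 26)/(2·3) ≡ 35/6. 6⁻¹ ≡ 31 (mod 37) since 6·31 = 186 ≡ 1, so λ ≡ 35·31 ≡ 12.
  x = λ² - 15 - 15 = 144 - 30 ≡ 3; y = λ·(15 - 3) - 3 ≡ 30. → (3, 30)
3P: (3, 30) + (15, 3). λ = (3 - 30)/(15 - 3) ≡ 10/12 mod 37. 12⁻¹ ≡ 34 (mod 37), so λ ≡ 7.
  x = λ² - 3 - 15 = 49 - 18 ≡ 31; y = λ·(3 - 31) - 30 ≡ 33. → (31, 33)
4P: (31, 33) + (15, 3). λ = (3 - 33)/(15 - 31) ≡ 7/21 mod 37. 21⁻¹ ≡ 30 (mod 37) since 21·30 = 630 ≡ 1, so λ ≡ 25.
  x = λ² - 31 - 15 = 625 - 46 ≡ 24; y = λ·(31 - 24) - 33 ≡ 31. → (24, 31)
5P: (24, 31) + (15, 3). λ = (3 - 31)/(15 - 24) ≡ 9/28 mod 37. 28⁻¹ ≡ 4 (mod 37) since 28·4 = 112 ≡ 1, so λ ≡ 36.
  x = λ² - 24 - 15 = 1296 - 39 ≡ 36; y = λ·(24 - 36) - 31 ≡ 18. → (36, 18)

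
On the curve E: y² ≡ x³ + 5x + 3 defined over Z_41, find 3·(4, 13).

Write Q = (4, 13).
Repeated addition: build up to 3Q.
2Q: tangent at (4, 13): λ = (3·4² + 5)/(2·13) ≡ 12/26. 26⁻¹ ≡ 30 (mod 41), so λ ≡ 12·30 ≡ 32.
  x = λ² - 4 - 4 = 1024 - 8 ≡ 32; y = λ·(4 - 32) - 13 ≡ 34. → (32, 34)
3Q: (32, 34) + (4, 13). λ = (13 - 34)/(4 - 32) ≡ 20/13 mod 41. 13⁻¹ ≡ 19 (mod 41) since 13·19 = 247 ≡ 1, so λ ≡ 11.
  x = λ² - 32 - 4 = 121 - 36 ≡ 3; y = λ·(32 - 3) - 34 ≡ 39. → (3, 39)

(3, 39)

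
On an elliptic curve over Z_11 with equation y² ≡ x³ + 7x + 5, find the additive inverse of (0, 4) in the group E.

-(0, 4) = (0, -4 mod 11) = (0, 7).

(0, 7)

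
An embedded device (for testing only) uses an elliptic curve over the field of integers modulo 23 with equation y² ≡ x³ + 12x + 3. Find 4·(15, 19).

(16, 6)

Write Q = (15, 19).
Repeated addition: build up to 4Q.
2Q: tangent at (15, 19): λ = (3·15² + 12)/(2·19) ≡ 20/15. 15⁻¹ ≡ 20 (mod 23), so λ ≡ 20·20 ≡ 9.
  x = λ² - 15 - 15 = 81 - 30 ≡ 5; y = λ·(15 - 5) - 19 ≡ 2. → (5, 2)
3Q: (5, 2) + (15, 19). λ = (19 - 2)/(15 - 5) ≡ 17/10 mod 23. 10⁻¹ ≡ 7 (mod 23), so λ ≡ 4.
  x = λ² - 5 - 15 = 16 - 20 ≡ 19; y = λ·(5 - 19) - 2 ≡ 11. → (19, 11)
4Q: (19, 11) + (15, 19). λ = (19 - 11)/(15 - 19) ≡ 8/19 mod 23. 19⁻¹ ≡ 17 (mod 23) since 19·17 = 323 ≡ 1, so λ ≡ 21.
  x = λ² - 19 - 15 = 441 - 34 ≡ 16; y = λ·(19 - 16) - 11 ≡ 6. → (16, 6)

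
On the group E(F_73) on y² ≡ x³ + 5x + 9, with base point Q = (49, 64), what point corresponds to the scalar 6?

Double-and-add on 6 = (110)₂. Start with Q = (49, 64) for the leading 1-bit.
double: tangent at (49, 64): λ = (3·49² + 5)/(2·64) ≡ 54/55. 55⁻¹ ≡ 4 (mod 73), so λ ≡ 54·4 ≡ 70.
  x = λ² - 49 - 49 = 4900 - 98 ≡ 57; y = λ·(49 - 57) - 64 ≡ 33. → (57, 33)
add Q: (57, 33) + (49, 64). λ = (64 - 33)/(49 - 57) ≡ 31/65 mod 73. 65⁻¹ ≡ 9 (mod 73), so λ ≡ 60.
  x = λ² - 57 - 49 = 3600 - 106 ≡ 63; y = λ·(57 - 63) - 33 ≡ 45. → (63, 45)
double: tangent at (63, 45): λ = (3·63² + 5)/(2·45) ≡ 13/17. 17⁻¹ ≡ 43 (mod 73), so λ ≡ 13·43 ≡ 48.
  x = λ² - 63 - 63 = 2304 - 126 ≡ 61; y = λ·(63 - 61) - 45 ≡ 51. → (61, 51)

(61, 51)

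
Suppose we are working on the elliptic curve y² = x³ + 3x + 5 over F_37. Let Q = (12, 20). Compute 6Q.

Double-and-add on 6 = (110)₂. Start with Q = (12, 20) for the leading 1-bit.
double: tangent at (12, 20): λ = (3·12² + 3)/(2·20) ≡ 28/3. 3⁻¹ ≡ 25 (mod 37), so λ ≡ 28·25 ≡ 34.
  x = λ² - 12 - 12 = 1156 - 24 ≡ 22; y = λ·(12 - 22) - 20 ≡ 10. → (22, 10)
add Q: (22, 10) + (12, 20). λ = (20 - 10)/(12 - 22) ≡ 10/27 mod 37. 27⁻¹ ≡ 11 (mod 37) since 27·11 = 297 ≡ 1, so λ ≡ 36.
  x = λ² - 22 - 12 = 1296 - 34 ≡ 4; y = λ·(22 - 4) - 10 ≡ 9. → (4, 9)
double: tangent at (4, 9): λ = (3·4² + 3)/(2·9) ≡ 14/18. 18⁻¹ ≡ 35 (mod 37), so λ ≡ 14·35 ≡ 9.
  x = λ² - 4 - 4 = 81 - 8 ≡ 36; y = λ·(4 - 36) - 9 ≡ 36. → (36, 36)

(36, 36)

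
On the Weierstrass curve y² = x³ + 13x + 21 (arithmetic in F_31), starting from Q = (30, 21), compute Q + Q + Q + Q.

(23, 26)

Double-and-add on 4 = (100)₂. Start with Q = (30, 21) for the leading 1-bit.
double: tangent at (30, 21): λ = (3·30² + 13)/(2·21) ≡ 16/11. 11⁻¹ ≡ 17 (mod 31) since 11·17 = 187 ≡ 1, so λ ≡ 16·17 ≡ 24.
  x = λ² - 30 - 30 = 576 - 60 ≡ 20; y = λ·(30 - 20) - 21 ≡ 2. → (20, 2)
double: tangent at (20, 2): λ = (3·20² + 13)/(2·2) ≡ 4/4. 4⁻¹ ≡ 8 (mod 31), so λ ≡ 4·8 ≡ 1.
  x = λ² - 20 - 20 = 1 - 40 ≡ 23; y = λ·(20 - 23) - 2 ≡ 26. → (23, 26)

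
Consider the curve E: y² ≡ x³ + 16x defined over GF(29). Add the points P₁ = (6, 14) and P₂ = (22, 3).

(6, 14) + (22, 3). λ = (3 - 14)/(22 - 6) ≡ 18/16 mod 29. 16⁻¹ ≡ 20 (mod 29), so λ ≡ 12.
  x = λ² - 6 - 22 = 144 - 28 ≡ 0; y = λ·(6 - 0) - 14 ≡ 0. → (0, 0)

(0, 0)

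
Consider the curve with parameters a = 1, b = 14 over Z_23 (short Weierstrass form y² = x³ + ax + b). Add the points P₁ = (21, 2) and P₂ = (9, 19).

(22, 9)

(21, 2) + (9, 19). λ = (19 - 2)/(9 - 21) ≡ 17/11 mod 23. 11⁻¹ ≡ 21 (mod 23), so λ ≡ 12.
  x = λ² - 21 - 9 = 144 - 30 ≡ 22; y = λ·(21 - 22) - 2 ≡ 9. → (22, 9)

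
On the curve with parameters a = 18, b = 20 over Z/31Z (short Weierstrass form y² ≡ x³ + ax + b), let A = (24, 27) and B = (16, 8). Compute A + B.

(1, 16)

(24, 27) + (16, 8). λ = (8 - 27)/(16 - 24) ≡ 12/23 mod 31. 23⁻¹ ≡ 27 (mod 31), so λ ≡ 14.
  x = λ² - 24 - 16 = 196 - 40 ≡ 1; y = λ·(24 - 1) - 27 ≡ 16. → (1, 16)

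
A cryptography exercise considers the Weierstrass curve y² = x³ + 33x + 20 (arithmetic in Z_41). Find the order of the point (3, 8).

2P: tangent at (3, 8): λ = (3·3² + 33)/(2·8) ≡ 19/16. 16⁻¹ ≡ 18 (mod 41), so λ ≡ 19·18 ≡ 14.
  x = λ² - 3 - 3 = 196 - 6 ≡ 26; y = λ·(3 - 26) - 8 ≡ 39. → (26, 39)
3P: (26, 39) + (3, 8). λ = (8 - 39)/(3 - 26) ≡ 10/18 mod 41. 18⁻¹ ≡ 16 (mod 41), so λ ≡ 37.
  x = λ² - 26 - 3 = 1369 - 29 ≡ 28; y = λ·(26 - 28) - 39 ≡ 10. → (28, 10)
4P: (28, 10) + (3, 8). λ = (8 - 10)/(3 - 28) ≡ 39/16 mod 41. 16⁻¹ ≡ 18 (mod 41) since 16·18 = 288 ≡ 1, so λ ≡ 5.
  x = λ² - 28 - 3 = 25 - 31 ≡ 35; y = λ·(28 - 35) - 10 ≡ 37. → (35, 37)
5P: (35, 37) + (3, 8). λ = (8 - 37)/(3 - 35) ≡ 12/9 mod 41. 9⁻¹ ≡ 32 (mod 41), so λ ≡ 15.
  x = λ² - 35 - 3 = 225 - 38 ≡ 23; y = λ·(35 - 23) - 37 ≡ 20. → (23, 20)
6P: (23, 20) + (3, 8). λ = (8 - 20)/(3 - 23) ≡ 29/21 mod 41. 21⁻¹ ≡ 2 (mod 41), so λ ≡ 17.
  x = λ² - 23 - 3 = 289 - 26 ≡ 17; y = λ·(23 - 17) - 20 ≡ 0. → (17, 0)
7P: (17, 0) + (3, 8). λ = (8 - 0)/(3 - 17) ≡ 8/27 mod 41. 27⁻¹ ≡ 38 (mod 41) since 27·38 = 1026 ≡ 1, so λ ≡ 17.
  x = λ² - 17 - 3 = 289 - 20 ≡ 23; y = λ·(17 - 23) - 0 ≡ 21. → (23, 21)
8P: (23, 21) + (3, 8). λ = (8 - 21)/(3 - 23) ≡ 28/21 mod 41. 21⁻¹ ≡ 2 (mod 41), so λ ≡ 15.
  x = λ² - 23 - 3 = 225 - 26 ≡ 35; y = λ·(23 - 35) - 21 ≡ 4. → (35, 4)
9P: (35, 4) + (3, 8). λ = (8 - 4)/(3 - 35) ≡ 4/9 mod 41. 9⁻¹ ≡ 32 (mod 41), so λ ≡ 5.
  x = λ² - 35 - 3 = 25 - 38 ≡ 28; y = λ·(35 - 28) - 4 ≡ 31. → (28, 31)
10P: (28, 31) + (3, 8). λ = (8 - 31)/(3 - 28) ≡ 18/16 mod 41. 16⁻¹ ≡ 18 (mod 41), so λ ≡ 37.
  x = λ² - 28 - 3 = 1369 - 31 ≡ 26; y = λ·(28 - 26) - 31 ≡ 2. → (26, 2)
11P: (26, 2) + (3, 8). λ = (8 - 2)/(3 - 26) ≡ 6/18 mod 41. 18⁻¹ ≡ 16 (mod 41), so λ ≡ 14.
  x = λ² - 26 - 3 = 196 - 29 ≡ 3; y = λ·(26 - 3) - 2 ≡ 33. → (3, 33)
12P: (3, 33) + (3, 8): same x and y₁ ≡ -y₂, so the sum is ∞.
12P = ∞, so the order is 12.

12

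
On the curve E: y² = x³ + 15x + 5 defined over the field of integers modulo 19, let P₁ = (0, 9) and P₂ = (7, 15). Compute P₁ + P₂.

(17, 9)

(0, 9) + (7, 15). λ = (15 - 9)/(7 - 0) ≡ 6/7 mod 19. 7⁻¹ ≡ 11 (mod 19) since 7·11 = 77 ≡ 1, so λ ≡ 9.
  x = λ² - 0 - 7 = 81 - 7 ≡ 17; y = λ·(0 - 17) - 9 ≡ 9. → (17, 9)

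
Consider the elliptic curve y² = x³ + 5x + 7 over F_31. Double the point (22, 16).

(18, 15)

tangent at (22, 16): λ = (3·22² + 5)/(2·16) ≡ 0/1. 1⁻¹ ≡ 1 (mod 31), so λ ≡ 0·1 ≡ 0.
  x = λ² - 22 - 22 = 0 - 44 ≡ 18; y = λ·(22 - 18) - 16 ≡ 15. → (18, 15)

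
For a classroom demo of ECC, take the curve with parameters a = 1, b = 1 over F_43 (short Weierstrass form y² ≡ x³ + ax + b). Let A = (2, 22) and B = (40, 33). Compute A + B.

(2, 22) + (40, 33). λ = (33 - 22)/(40 - 2) ≡ 11/38 mod 43. 38⁻¹ ≡ 17 (mod 43) since 38·17 = 646 ≡ 1, so λ ≡ 15.
  x = λ² - 2 - 40 = 225 - 42 ≡ 11; y = λ·(2 - 11) - 22 ≡ 15. → (11, 15)

(11, 15)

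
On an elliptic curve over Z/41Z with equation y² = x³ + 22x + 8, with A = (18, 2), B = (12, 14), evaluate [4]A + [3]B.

First 4A:
Double-and-add on 4 = (100)₂. Start with A = (18, 2) for the leading 1-bit.
double: tangent at (18, 2): λ = (3·18² + 22)/(2·2) ≡ 10/4. 4⁻¹ ≡ 31 (mod 41) since 4·31 = 124 ≡ 1, so λ ≡ 10·31 ≡ 23.
  x = λ² - 18 - 18 = 529 - 36 ≡ 1; y = λ·(18 - 1) - 2 ≡ 20. → (1, 20)
double: tangent at (1, 20): λ = (3·1² + 22)/(2·20) ≡ 25/40. 40⁻¹ ≡ 40 (mod 41) since 40·40 = 1600 ≡ 1, so λ ≡ 25·40 ≡ 16.
  x = λ² - 1 - 1 = 256 - 2 ≡ 8; y = λ·(1 - 8) - 20 ≡ 32. → (8, 32)
4A = (8, 32).
Next 3B:
Repeated addition: build up to 3B.
2B: tangent at (12, 14): λ = (3·12² + 22)/(2·14) ≡ 3/28. 28⁻¹ ≡ 22 (mod 41), so λ ≡ 3·22 ≡ 25.
  x = λ² - 12 - 12 = 625 - 24 ≡ 27; y = λ·(12 - 27) - 14 ≡ 21. → (27, 21)
3B: (27, 21) + (12, 14). λ = (14 - 21)/(12 - 27) ≡ 34/26 mod 41. 26⁻¹ ≡ 30 (mod 41), so λ ≡ 36.
  x = λ² - 27 - 12 = 1296 - 39 ≡ 27; y = λ·(27 - 27) - 21 ≡ 20. → (27, 20)
3B = (27, 20).
Finally 4A + 3B:
(8, 32) + (27, 20). λ = (20 - 32)/(27 - 8) ≡ 29/19 mod 41. 19⁻¹ ≡ 13 (mod 41) since 19·13 = 247 ≡ 1, so λ ≡ 8.
  x = λ² - 8 - 27 = 64 - 35 ≡ 29; y = λ·(8 - 29) - 32 ≡ 5. → (29, 5)

(29, 5)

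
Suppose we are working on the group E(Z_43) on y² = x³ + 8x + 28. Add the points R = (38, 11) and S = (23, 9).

(38, 11) + (23, 9). λ = (9 - 11)/(23 - 38) ≡ 41/28 mod 43. 28⁻¹ ≡ 20 (mod 43), so λ ≡ 3.
  x = λ² - 38 - 23 = 9 - 61 ≡ 34; y = λ·(38 - 34) - 11 ≡ 1. → (34, 1)

(34, 1)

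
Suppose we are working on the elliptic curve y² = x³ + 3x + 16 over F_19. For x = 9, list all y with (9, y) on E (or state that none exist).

x³ + 3x + 16 = 772 ≡ 12 (mod 19).
12 is a non-residue mod 19; no y exists.

none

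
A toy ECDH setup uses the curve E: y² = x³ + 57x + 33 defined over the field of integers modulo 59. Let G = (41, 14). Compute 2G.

(48, 9)

tangent at (41, 14): λ = (3·41² + 57)/(2·14) ≡ 26/28. 28⁻¹ ≡ 19 (mod 59) since 28·19 = 532 ≡ 1, so λ ≡ 26·19 ≡ 22.
  x = λ² - 41 - 41 = 484 - 82 ≡ 48; y = λ·(41 - 48) - 14 ≡ 9. → (48, 9)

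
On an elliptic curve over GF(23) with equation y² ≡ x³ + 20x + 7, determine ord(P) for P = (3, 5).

9

2P: tangent at (3, 5): λ = (3·3² + 20)/(2·5) ≡ 1/10. 10⁻¹ ≡ 7 (mod 23) since 10·7 = 70 ≡ 1, so λ ≡ 1·7 ≡ 7.
  x = λ² - 3 - 3 = 49 - 6 ≡ 20; y = λ·(3 - 20) - 5 ≡ 14. → (20, 14)
3P: (20, 14) + (3, 5). λ = (5 - 14)/(3 - 20) ≡ 14/6 mod 23. 6⁻¹ ≡ 4 (mod 23) since 6·4 = 24 ≡ 1, so λ ≡ 10.
  x = λ² - 20 - 3 = 100 - 23 ≡ 8; y = λ·(20 - 8) - 14 ≡ 14. → (8, 14)
4P: (8, 14) + (3, 5). λ = (5 - 14)/(3 - 8) ≡ 14/18 mod 23. 18⁻¹ ≡ 9 (mod 23) since 18·9 = 162 ≡ 1, so λ ≡ 11.
  x = λ² - 8 - 3 = 121 - 11 ≡ 18; y = λ·(8 - 18) - 14 ≡ 14. → (18, 14)
5P: (18, 14) + (3, 5). λ = (5 - 14)/(3 - 18) ≡ 14/8 mod 23. 8⁻¹ ≡ 3 (mod 23) since 8·3 = 24 ≡ 1, so λ ≡ 19.
  x = λ² - 18 - 3 = 361 - 21 ≡ 18; y = λ·(18 - 18) - 14 ≡ 9. → (18, 9)
6P: (18, 9) + (3, 5). λ = (5 - 9)/(3 - 18) ≡ 19/8 mod 23. 8⁻¹ ≡ 3 (mod 23) since 8·3 = 24 ≡ 1, so λ ≡ 11.
  x = λ² - 18 - 3 = 121 - 21 ≡ 8; y = λ·(18 - 8) - 9 ≡ 9. → (8, 9)
7P: (8, 9) + (3, 5). λ = (5 - 9)/(3 - 8) ≡ 19/18 mod 23. 18⁻¹ ≡ 9 (mod 23) since 18·9 = 162 ≡ 1, so λ ≡ 10.
  x = λ² - 8 - 3 = 100 - 11 ≡ 20; y = λ·(8 - 20) - 9 ≡ 9. → (20, 9)
8P: (20, 9) + (3, 5). λ = (5 - 9)/(3 - 20) ≡ 19/6 mod 23. 6⁻¹ ≡ 4 (mod 23) since 6·4 = 24 ≡ 1, so λ ≡ 7.
  x = λ² - 20 - 3 = 49 - 23 ≡ 3; y = λ·(20 - 3) - 9 ≡ 18. → (3, 18)
9P: (3, 18) + (3, 5): same x and y₁ ≡ -y₂, so the sum is ∞.
9P = ∞, so the order is 9.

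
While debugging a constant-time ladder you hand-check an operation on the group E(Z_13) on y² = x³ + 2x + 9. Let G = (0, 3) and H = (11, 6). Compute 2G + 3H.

(4, 4)

First 2G:
Repeated addition: build up to 2G.
2G: tangent at (0, 3): λ = (3·0² + 2)/(2·3) ≡ 2/6. 6⁻¹ ≡ 11 (mod 13), so λ ≡ 2·11 ≡ 9.
  x = λ² - 0 - 0 = 81 - 0 ≡ 3; y = λ·(0 - 3) - 3 ≡ 9. → (3, 9)
2G = (3, 9).
Next 3H:
Repeated addition: build up to 3H.
2H: tangent at (11, 6): λ = (3·11² + 2)/(2·6) ≡ 1/12. 12⁻¹ ≡ 12 (mod 13) since 12·12 = 144 ≡ 1, so λ ≡ 1·12 ≡ 12.
  x = λ² - 11 - 11 = 144 - 22 ≡ 5; y = λ·(11 - 5) - 6 ≡ 1. → (5, 1)
3H: (5, 1) + (11, 6). λ = (6 - 1)/(11 - 5) ≡ 5/6 mod 13. 6⁻¹ ≡ 11 (mod 13) since 6·11 = 66 ≡ 1, so λ ≡ 3.
  x = λ² - 5 - 11 = 9 - 16 ≡ 6; y = λ·(5 - 6) - 1 ≡ 9. → (6, 9)
3H = (6, 9).
Finally 2G + 3H:
(3, 9) + (6, 9). λ = (9 - 9)/(6 - 3) ≡ 0/3 mod 13. 3⁻¹ ≡ 9 (mod 13), so λ ≡ 0.
  x = λ² - 3 - 6 = 0 - 9 ≡ 4; y = λ·(3 - 4) - 9 ≡ 4. → (4, 4)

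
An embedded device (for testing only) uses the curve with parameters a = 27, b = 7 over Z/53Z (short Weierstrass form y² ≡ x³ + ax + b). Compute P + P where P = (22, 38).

(37, 39)

tangent at (22, 38): λ = (3·22² + 27)/(2·38) ≡ 48/23. 23⁻¹ ≡ 30 (mod 53), so λ ≡ 48·30 ≡ 9.
  x = λ² - 22 - 22 = 81 - 44 ≡ 37; y = λ·(22 - 37) - 38 ≡ 39. → (37, 39)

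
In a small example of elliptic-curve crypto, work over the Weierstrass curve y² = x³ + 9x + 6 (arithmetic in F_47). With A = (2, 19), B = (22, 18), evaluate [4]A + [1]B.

(9, 8)

First 4A:
Repeated addition: build up to 4A.
2A: tangent at (2, 19): λ = (3·2² + 9)/(2·19) ≡ 21/38. 38⁻¹ ≡ 26 (mod 47) since 38·26 = 988 ≡ 1, so λ ≡ 21·26 ≡ 29.
  x = λ² - 2 - 2 = 841 - 4 ≡ 38; y = λ·(2 - 38) - 19 ≡ 18. → (38, 18)
3A: (38, 18) + (2, 19). λ = (19 - 18)/(2 - 38) ≡ 1/11 mod 47. 11⁻¹ ≡ 30 (mod 47) since 11·30 = 330 ≡ 1, so λ ≡ 30.
  x = λ² - 38 - 2 = 900 - 40 ≡ 14; y = λ·(38 - 14) - 18 ≡ 44. → (14, 44)
4A: (14, 44) + (2, 19). λ = (19 - 44)/(2 - 14) ≡ 22/35 mod 47. 35⁻¹ ≡ 43 (mod 47), so λ ≡ 6.
  x = λ² - 14 - 2 = 36 - 16 ≡ 20; y = λ·(14 - 20) - 44 ≡ 14. → (20, 14)
4A = (20, 14).
Finally 4A + B:
(20, 14) + (22, 18). λ = (18 - 14)/(22 - 20) ≡ 4/2 mod 47. 2⁻¹ ≡ 24 (mod 47), so λ ≡ 2.
  x = λ² - 20 - 22 = 4 - 42 ≡ 9; y = λ·(20 - 9) - 14 ≡ 8. → (9, 8)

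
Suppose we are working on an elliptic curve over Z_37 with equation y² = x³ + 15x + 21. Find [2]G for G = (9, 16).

(22, 11)

tangent at (9, 16): λ = (3·9² + 15)/(2·16) ≡ 36/32. 32⁻¹ ≡ 22 (mod 37) since 32·22 = 704 ≡ 1, so λ ≡ 36·22 ≡ 15.
  x = λ² - 9 - 9 = 225 - 18 ≡ 22; y = λ·(9 - 22) - 16 ≡ 11. → (22, 11)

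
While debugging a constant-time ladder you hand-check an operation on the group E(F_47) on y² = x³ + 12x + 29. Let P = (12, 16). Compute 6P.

Double-and-add on 6 = (110)₂. Start with P = (12, 16) for the leading 1-bit.
double: tangent at (12, 16): λ = (3·12² + 12)/(2·16) ≡ 21/32. 32⁻¹ ≡ 25 (mod 47), so λ ≡ 21·25 ≡ 8.
  x = λ² - 12 - 12 = 64 - 24 ≡ 40; y = λ·(12 - 40) - 16 ≡ 42. → (40, 42)
add P: (40, 42) + (12, 16). λ = (16 - 42)/(12 - 40) ≡ 21/19 mod 47. 19⁻¹ ≡ 5 (mod 47) since 19·5 = 95 ≡ 1, so λ ≡ 11.
  x = λ² - 40 - 12 = 121 - 52 ≡ 22; y = λ·(40 - 22) - 42 ≡ 15. → (22, 15)
double: tangent at (22, 15): λ = (3·22² + 12)/(2·15) ≡ 7/30. 30⁻¹ ≡ 11 (mod 47), so λ ≡ 7·11 ≡ 30.
  x = λ² - 22 - 22 = 900 - 44 ≡ 10; y = λ·(22 - 10) - 15 ≡ 16. → (10, 16)

(10, 16)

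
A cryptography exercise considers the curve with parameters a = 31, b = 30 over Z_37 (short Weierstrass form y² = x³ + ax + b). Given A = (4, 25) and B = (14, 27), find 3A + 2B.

First 3A:
Repeated addition: build up to 3A.
2A: tangent at (4, 25): λ = (3·4² + 31)/(2·25) ≡ 5/13. 13⁻¹ ≡ 20 (mod 37) since 13·20 = 260 ≡ 1, so λ ≡ 5·20 ≡ 26.
  x = λ² - 4 - 4 = 676 - 8 ≡ 2; y = λ·(4 - 2) - 25 ≡ 27. → (2, 27)
3A: (2, 27) + (4, 25). λ = (25 - 27)/(4 - 2) ≡ 35/2 mod 37. 2⁻¹ ≡ 19 (mod 37) since 2·19 = 38 ≡ 1, so λ ≡ 36.
  x = λ² - 2 - 4 = 1296 - 6 ≡ 32; y = λ·(2 - 32) - 27 ≡ 3. → (32, 3)
3A = (32, 3).
Next 2B:
Repeated addition: build up to 2B.
2B: tangent at (14, 27): λ = (3·14² + 31)/(2·27) ≡ 27/17. 17⁻¹ ≡ 24 (mod 37) since 17·24 = 408 ≡ 1, so λ ≡ 27·24 ≡ 19.
  x = λ² - 14 - 14 = 361 - 28 ≡ 0; y = λ·(14 - 0) - 27 ≡ 17. → (0, 17)
2B = (0, 17).
Finally 3A + 2B:
(32, 3) + (0, 17). λ = (17 - 3)/(0 - 32) ≡ 14/5 mod 37. 5⁻¹ ≡ 15 (mod 37), so λ ≡ 25.
  x = λ² - 32 - 0 = 625 - 32 ≡ 1; y = λ·(32 - 1) - 3 ≡ 32. → (1, 32)

(1, 32)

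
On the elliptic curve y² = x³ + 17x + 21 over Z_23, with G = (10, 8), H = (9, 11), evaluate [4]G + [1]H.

First 4G:
Double-and-add on 4 = (100)₂. Start with G = (10, 8) for the leading 1-bit.
double: tangent at (10, 8): λ = (3·10² + 17)/(2·8) ≡ 18/16. 16⁻¹ ≡ 13 (mod 23), so λ ≡ 18·13 ≡ 4.
  x = λ² - 10 - 10 = 16 - 20 ≡ 19; y = λ·(10 - 19) - 8 ≡ 2. → (19, 2)
double: tangent at (19, 2): λ = (3·19² + 17)/(2·2) ≡ 19/4. 4⁻¹ ≡ 6 (mod 23) since 4·6 = 24 ≡ 1, so λ ≡ 19·6 ≡ 22.
  x = λ² - 19 - 19 = 484 - 38 ≡ 9; y = λ·(19 - 9) - 2 ≡ 11. → (9, 11)
4G = (9, 11).
Finally 4G + H:
tangent at (9, 11): λ = (3·9² + 17)/(2·11) ≡ 7/22. 22⁻¹ ≡ 22 (mod 23) since 22·22 = 484 ≡ 1, so λ ≡ 7·22 ≡ 16.
  x = λ² - 9 - 9 = 256 - 18 ≡ 8; y = λ·(9 - 8) - 11 ≡ 5. → (8, 5)

(8, 5)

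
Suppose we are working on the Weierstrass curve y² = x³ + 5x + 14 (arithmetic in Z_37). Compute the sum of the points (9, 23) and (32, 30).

(24, 3)

(9, 23) + (32, 30). λ = (30 - 23)/(32 - 9) ≡ 7/23 mod 37. 23⁻¹ ≡ 29 (mod 37) since 23·29 = 667 ≡ 1, so λ ≡ 18.
  x = λ² - 9 - 32 = 324 - 41 ≡ 24; y = λ·(9 - 24) - 23 ≡ 3. → (24, 3)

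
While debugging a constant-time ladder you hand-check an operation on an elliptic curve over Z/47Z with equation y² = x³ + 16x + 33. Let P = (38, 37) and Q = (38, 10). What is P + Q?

O

The two points share x = 38 and their y-coordinates satisfy 37 + 10 ≡ 0 (mod 47), so they are inverses. Their sum is O.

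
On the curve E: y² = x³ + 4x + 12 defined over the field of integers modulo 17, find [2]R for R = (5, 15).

tangent at (5, 15): λ = (3·5² + 4)/(2·15) ≡ 11/13. 13⁻¹ ≡ 4 (mod 17) since 13·4 = 52 ≡ 1, so λ ≡ 11·4 ≡ 10.
  x = λ² - 5 - 5 = 100 - 10 ≡ 5; y = λ·(5 - 5) - 15 ≡ 2. → (5, 2)

(5, 2)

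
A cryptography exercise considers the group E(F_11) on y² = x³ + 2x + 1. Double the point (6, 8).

(10, 3)

tangent at (6, 8): λ = (3·6² + 2)/(2·8) ≡ 0/5. 5⁻¹ ≡ 9 (mod 11), so λ ≡ 0·9 ≡ 0.
  x = λ² - 6 - 6 = 0 - 12 ≡ 10; y = λ·(6 - 10) - 8 ≡ 3. → (10, 3)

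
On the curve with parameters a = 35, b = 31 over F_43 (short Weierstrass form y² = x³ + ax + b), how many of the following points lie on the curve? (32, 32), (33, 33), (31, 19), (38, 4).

2

(32, 32): 32² ≡ 35, rhs ≡ 35 → on.
(33, 33): 33² ≡ 14, rhs ≡ 14 → on.
(31, 19): 19² ≡ 17, rhs ≡ 33 → off.
(38, 4): 4² ≡ 16, rhs ≡ 32 → off.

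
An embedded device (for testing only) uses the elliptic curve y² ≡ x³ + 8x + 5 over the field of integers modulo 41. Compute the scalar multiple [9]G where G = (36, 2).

Repeated addition: build up to 9G.
2G: tangent at (36, 2): λ = (3·36² + 8)/(2·2) ≡ 1/4. 4⁻¹ ≡ 31 (mod 41), so λ ≡ 1·31 ≡ 31.
  x = λ² - 36 - 36 = 961 - 72 ≡ 28; y = λ·(36 - 28) - 2 ≡ 0. → (28, 0)
3G: (28, 0) + (36, 2). λ = (2 - 0)/(36 - 28) ≡ 2/8 mod 41. 8⁻¹ ≡ 36 (mod 41), so λ ≡ 31.
  x = λ² - 28 - 36 = 961 - 64 ≡ 36; y = λ·(28 - 36) - 0 ≡ 39. → (36, 39)
4G: (36, 39) + (36, 2): same x and y₁ ≡ -y₂, so the sum is O.
5G: O + (36, 2) = (36, 2) (identity).
6G: tangent at (36, 2): λ = (3·36² + 8)/(2·2) ≡ 1/4. 4⁻¹ ≡ 31 (mod 41) since 4·31 = 124 ≡ 1, so λ ≡ 1·31 ≡ 31.
  x = λ² - 36 - 36 = 961 - 72 ≡ 28; y = λ·(36 - 28) - 2 ≡ 0. → (28, 0)
7G: (28, 0) + (36, 2). λ = (2 - 0)/(36 - 28) ≡ 2/8 mod 41. 8⁻¹ ≡ 36 (mod 41), so λ ≡ 31.
  x = λ² - 28 - 36 = 961 - 64 ≡ 36; y = λ·(28 - 36) - 0 ≡ 39. → (36, 39)
8G: (36, 39) + (36, 2): same x and y₁ ≡ -y₂, so the sum is O.
9G: O + (36, 2) = (36, 2) (identity).

(36, 2)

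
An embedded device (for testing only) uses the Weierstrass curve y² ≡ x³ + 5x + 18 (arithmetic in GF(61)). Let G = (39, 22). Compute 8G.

Repeated addition: build up to 8G.
2G: tangent at (39, 22): λ = (3·39² + 5)/(2·22) ≡ 54/44. 44⁻¹ ≡ 43 (mod 61) since 44·43 = 1892 ≡ 1, so λ ≡ 54·43 ≡ 4.
  x = λ² - 39 - 39 = 16 - 78 ≡ 60; y = λ·(39 - 60) - 22 ≡ 16. → (60, 16)
3G: (60, 16) + (39, 22). λ = (22 - 16)/(39 - 60) ≡ 6/40 mod 61. 40⁻¹ ≡ 29 (mod 61) since 40·29 = 1160 ≡ 1, so λ ≡ 52.
  x = λ² - 60 - 39 = 2704 - 99 ≡ 43; y = λ·(60 - 43) - 16 ≡ 14. → (43, 14)
4G: (43, 14) + (39, 22). λ = (22 - 14)/(39 - 43) ≡ 8/57 mod 61. 57⁻¹ ≡ 15 (mod 61), so λ ≡ 59.
  x = λ² - 43 - 39 = 3481 - 82 ≡ 44; y = λ·(43 - 44) - 14 ≡ 49. → (44, 49)
5G: (44, 49) + (39, 22). λ = (22 - 49)/(39 - 44) ≡ 34/56 mod 61. 56⁻¹ ≡ 12 (mod 61), so λ ≡ 42.
  x = λ² - 44 - 39 = 1764 - 83 ≡ 34; y = λ·(44 - 34) - 49 ≡ 5. → (34, 5)
6G: (34, 5) + (39, 22). λ = (22 - 5)/(39 - 34) ≡ 17/5 mod 61. 5⁻¹ ≡ 49 (mod 61), so λ ≡ 40.
  x = λ² - 34 - 39 = 1600 - 73 ≡ 2; y = λ·(34 - 2) - 5 ≡ 55. → (2, 55)
7G: (2, 55) + (39, 22). λ = (22 - 55)/(39 - 2) ≡ 28/37 mod 61. 37⁻¹ ≡ 33 (mod 61), so λ ≡ 9.
  x = λ² - 2 - 39 = 81 - 41 ≡ 40; y = λ·(2 - 40) - 55 ≡ 30. → (40, 30)
8G: (40, 30) + (39, 22). λ = (22 - 30)/(39 - 40) ≡ 53/60 mod 61. 60⁻¹ ≡ 60 (mod 61) since 60·60 = 3600 ≡ 1, so λ ≡ 8.
  x = λ² - 40 - 39 = 64 - 79 ≡ 46; y = λ·(40 - 46) - 30 ≡ 44. → (46, 44)

(46, 44)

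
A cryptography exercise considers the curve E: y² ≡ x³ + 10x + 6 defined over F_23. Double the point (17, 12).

(21, 22)

tangent at (17, 12): λ = (3·17² + 10)/(2·12) ≡ 3/1. 1⁻¹ ≡ 1 (mod 23), so λ ≡ 3·1 ≡ 3.
  x = λ² - 17 - 17 = 9 - 34 ≡ 21; y = λ·(17 - 21) - 12 ≡ 22. → (21, 22)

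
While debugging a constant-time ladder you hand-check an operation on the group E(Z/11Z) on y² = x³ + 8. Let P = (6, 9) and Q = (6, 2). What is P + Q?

The two points share x = 6 and their y-coordinates satisfy 9 + 2 ≡ 0 (mod 11), so they are inverses. Their sum is ∞.

O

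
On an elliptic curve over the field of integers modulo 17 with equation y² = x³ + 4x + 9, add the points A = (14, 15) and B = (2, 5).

(14, 15) + (2, 5). λ = (5 - 15)/(2 - 14) ≡ 7/5 mod 17. 5⁻¹ ≡ 7 (mod 17), so λ ≡ 15.
  x = λ² - 14 - 2 = 225 - 16 ≡ 5; y = λ·(14 - 5) - 15 ≡ 1. → (5, 1)

(5, 1)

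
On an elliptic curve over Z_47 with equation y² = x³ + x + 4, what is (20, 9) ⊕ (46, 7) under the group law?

(23, 31)

(20, 9) + (46, 7). λ = (7 - 9)/(46 - 20) ≡ 45/26 mod 47. 26⁻¹ ≡ 38 (mod 47) since 26·38 = 988 ≡ 1, so λ ≡ 18.
  x = λ² - 20 - 46 = 324 - 66 ≡ 23; y = λ·(20 - 23) - 9 ≡ 31. → (23, 31)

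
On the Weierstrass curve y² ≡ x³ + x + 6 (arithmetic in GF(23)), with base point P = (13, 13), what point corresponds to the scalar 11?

Repeated addition: build up to 11P.
2P: tangent at (13, 13): λ = (3·13² + 1)/(2·13) ≡ 2/3. 3⁻¹ ≡ 8 (mod 23), so λ ≡ 2·8 ≡ 16.
  x = λ² - 13 - 13 = 256 - 26 ≡ 0; y = λ·(13 - 0) - 13 ≡ 11. → (0, 11)
3P: (0, 11) + (13, 13). λ = (13 - 11)/(13 - 0) ≡ 2/13 mod 23. 13⁻¹ ≡ 16 (mod 23), so λ ≡ 9.
  x = λ² - 0 - 13 = 81 - 13 ≡ 22; y = λ·(0 - 22) - 11 ≡ 21. → (22, 21)
4P: (22, 21) + (13, 13). λ = (13 - 21)/(13 - 22) ≡ 15/14 mod 23. 14⁻¹ ≡ 5 (mod 23), so λ ≡ 6.
  x = λ² - 22 - 13 = 36 - 35 ≡ 1; y = λ·(22 - 1) - 21 ≡ 13. → (1, 13)
5P: (1, 13) + (13, 13). λ = (13 - 13)/(13 - 1) ≡ 0/12 mod 23. 12⁻¹ ≡ 2 (mod 23) since 12·2 = 24 ≡ 1, so λ ≡ 0.
  x = λ² - 1 - 13 = 0 - 14 ≡ 9; y = λ·(1 - 9) - 13 ≡ 10. → (9, 10)
6P: (9, 10) + (13, 13). λ = (13 - 10)/(13 - 9) ≡ 3/4 mod 23. 4⁻¹ ≡ 6 (mod 23), so λ ≡ 18.
  x = λ² - 9 - 13 = 324 - 22 ≡ 3; y = λ·(9 - 3) - 10 ≡ 6. → (3, 6)
7P: (3, 6) + (13, 13). λ = (13 - 6)/(13 - 3) ≡ 7/10 mod 23. 10⁻¹ ≡ 7 (mod 23), so λ ≡ 3.
  x = λ² - 3 - 13 = 9 - 16 ≡ 16; y = λ·(3 - 16) - 6 ≡ 1. → (16, 1)
8P: (16, 1) + (13, 13). λ = (13 - 1)/(13 - 16) ≡ 12/20 mod 23. 20⁻¹ ≡ 15 (mod 23), so λ ≡ 19.
  x = λ² - 16 - 13 = 361 - 29 ≡ 10; y = λ·(16 - 10) - 1 ≡ 21. → (10, 21)
9P: (10, 21) + (13, 13). λ = (13 - 21)/(13 - 10) ≡ 15/3 mod 23. 3⁻¹ ≡ 8 (mod 23), so λ ≡ 5.
  x = λ² - 10 - 13 = 25 - 23 ≡ 2; y = λ·(10 - 2) - 21 ≡ 19. → (2, 19)
10P: (2, 19) + (13, 13). λ = (13 - 19)/(13 - 2) ≡ 17/11 mod 23. 11⁻¹ ≡ 21 (mod 23), so λ ≡ 12.
  x = λ² - 2 - 13 = 144 - 15 ≡ 14; y = λ·(2 - 14) - 19 ≡ 21. → (14, 21)
11P: (14, 21) + (13, 13). λ = (13 - 21)/(13 - 14) ≡ 15/22 mod 23. 22⁻¹ ≡ 22 (mod 23) since 22·22 = 484 ≡ 1, so λ ≡ 8.
  x = λ² - 14 - 13 = 64 - 27 ≡ 14; y = λ·(14 - 14) - 21 ≡ 2. → (14, 2)

(14, 2)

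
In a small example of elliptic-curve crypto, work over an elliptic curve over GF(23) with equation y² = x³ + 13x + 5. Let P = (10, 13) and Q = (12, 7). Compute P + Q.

(10, 10)

(10, 13) + (12, 7). λ = (7 - 13)/(12 - 10) ≡ 17/2 mod 23. 2⁻¹ ≡ 12 (mod 23), so λ ≡ 20.
  x = λ² - 10 - 12 = 400 - 22 ≡ 10; y = λ·(10 - 10) - 13 ≡ 10. → (10, 10)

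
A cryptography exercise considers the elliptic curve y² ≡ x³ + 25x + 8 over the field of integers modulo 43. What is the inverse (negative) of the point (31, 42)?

-(31, 42) = (31, -42 mod 43) = (31, 1).

(31, 1)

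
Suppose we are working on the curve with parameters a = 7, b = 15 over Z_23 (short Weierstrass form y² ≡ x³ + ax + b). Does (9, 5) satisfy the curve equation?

y² = 5² ≡ 2; x³ + 7x + 15 = 807 ≡ 2 (mod 23). 2 = 2.

yes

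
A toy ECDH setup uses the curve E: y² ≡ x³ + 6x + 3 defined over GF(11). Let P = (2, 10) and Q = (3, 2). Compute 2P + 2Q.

(4, 5)

First 2P:
Repeated addition: build up to 2P.
2P: tangent at (2, 10): λ = (3·2² + 6)/(2·10) ≡ 7/9. 9⁻¹ ≡ 5 (mod 11) since 9·5 = 45 ≡ 1, so λ ≡ 7·5 ≡ 2.
  x = λ² - 2 - 2 = 4 - 4 ≡ 0; y = λ·(2 - 0) - 10 ≡ 5. → (0, 5)
2P = (0, 5).
Next 2Q:
Repeated addition: build up to 2Q.
2Q: tangent at (3, 2): λ = (3·3² + 6)/(2·2) ≡ 0/4. 4⁻¹ ≡ 3 (mod 11), so λ ≡ 0·3 ≡ 0.
  x = λ² - 3 - 3 = 0 - 6 ≡ 5; y = λ·(3 - 5) - 2 ≡ 9. → (5, 9)
2Q = (5, 9).
Finally 2P + 2Q:
(0, 5) + (5, 9). λ = (9 - 5)/(5 - 0) ≡ 4/5 mod 11. 5⁻¹ ≡ 9 (mod 11) since 5·9 = 45 ≡ 1, so λ ≡ 3.
  x = λ² - 0 - 5 = 9 - 5 ≡ 4; y = λ·(0 - 4) - 5 ≡ 5. → (4, 5)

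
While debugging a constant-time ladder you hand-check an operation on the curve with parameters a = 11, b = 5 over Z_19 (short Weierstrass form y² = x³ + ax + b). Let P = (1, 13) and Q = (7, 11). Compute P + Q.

(1, 13) + (7, 11). λ = (11 - 13)/(7 - 1) ≡ 17/6 mod 19. 6⁻¹ ≡ 16 (mod 19), so λ ≡ 6.
  x = λ² - 1 - 7 = 36 - 8 ≡ 9; y = λ·(1 - 9) - 13 ≡ 15. → (9, 15)

(9, 15)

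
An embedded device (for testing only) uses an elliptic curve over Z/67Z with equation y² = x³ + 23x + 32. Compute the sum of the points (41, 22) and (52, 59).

(41, 22) + (52, 59). λ = (59 - 22)/(52 - 41) ≡ 37/11 mod 67. 11⁻¹ ≡ 61 (mod 67) since 11·61 = 671 ≡ 1, so λ ≡ 46.
  x = λ² - 41 - 52 = 2116 - 93 ≡ 13; y = λ·(41 - 13) - 22 ≡ 60. → (13, 60)

(13, 60)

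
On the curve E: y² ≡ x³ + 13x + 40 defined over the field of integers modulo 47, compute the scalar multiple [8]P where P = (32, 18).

Double-and-add on 8 = (1000)₂. Start with P = (32, 18) for the leading 1-bit.
double: tangent at (32, 18): λ = (3·32² + 13)/(2·18) ≡ 30/36. 36⁻¹ ≡ 17 (mod 47), so λ ≡ 30·17 ≡ 40.
  x = λ² - 32 - 32 = 1600 - 64 ≡ 32; y = λ·(32 - 32) - 18 ≡ 29. → (32, 29)
double: tangent at (32, 29): λ = (3·32² + 13)/(2·29) ≡ 30/11. 11⁻¹ ≡ 30 (mod 47) since 11·30 = 330 ≡ 1, so λ ≡ 30·30 ≡ 7.
  x = λ² - 32 - 32 = 49 - 64 ≡ 32; y = λ·(32 - 32) - 29 ≡ 18. → (32, 18)
double: tangent at (32, 18): λ = (3·32² + 13)/(2·18) ≡ 30/36. 36⁻¹ ≡ 17 (mod 47), so λ ≡ 30·17 ≡ 40.
  x = λ² - 32 - 32 = 1600 - 64 ≡ 32; y = λ·(32 - 32) - 18 ≡ 29. → (32, 29)

(32, 29)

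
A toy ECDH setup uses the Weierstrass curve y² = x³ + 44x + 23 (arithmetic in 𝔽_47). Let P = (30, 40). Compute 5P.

Repeated addition: build up to 5P.
2P: tangent at (30, 40): λ = (3·30² + 44)/(2·40) ≡ 18/33. 33⁻¹ ≡ 10 (mod 47) since 33·10 = 330 ≡ 1, so λ ≡ 18·10 ≡ 39.
  x = λ² - 30 - 30 = 1521 - 60 ≡ 4; y = λ·(30 - 4) - 40 ≡ 34. → (4, 34)
3P: (4, 34) + (30, 40). λ = (40 - 34)/(30 - 4) ≡ 6/26 mod 47. 26⁻¹ ≡ 38 (mod 47), so λ ≡ 40.
  x = λ² - 4 - 30 = 1600 - 34 ≡ 15; y = λ·(4 - 15) - 34 ≡ 43. → (15, 43)
4P: (15, 43) + (30, 40). λ = (40 - 43)/(30 - 15) ≡ 44/15 mod 47. 15⁻¹ ≡ 22 (mod 47) since 15·22 = 330 ≡ 1, so λ ≡ 28.
  x = λ² - 15 - 30 = 784 - 45 ≡ 34; y = λ·(15 - 34) - 43 ≡ 36. → (34, 36)
5P: (34, 36) + (30, 40). λ = (40 - 36)/(30 - 34) ≡ 4/43 mod 47. 43⁻¹ ≡ 35 (mod 47), so λ ≡ 46.
  x = λ² - 34 - 30 = 2116 - 64 ≡ 31; y = λ·(34 - 31) - 36 ≡ 8. → (31, 8)

(31, 8)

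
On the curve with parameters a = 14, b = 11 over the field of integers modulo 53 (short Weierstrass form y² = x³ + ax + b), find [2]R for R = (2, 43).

(12, 23)

tangent at (2, 43): λ = (3·2² + 14)/(2·43) ≡ 26/33. 33⁻¹ ≡ 45 (mod 53), so λ ≡ 26·45 ≡ 4.
  x = λ² - 2 - 2 = 16 - 4 ≡ 12; y = λ·(2 - 12) - 43 ≡ 23. → (12, 23)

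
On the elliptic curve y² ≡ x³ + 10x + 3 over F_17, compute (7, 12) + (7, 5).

O

The two points share x = 7 and their y-coordinates satisfy 12 + 5 ≡ 0 (mod 17), so they are inverses. Their sum is O.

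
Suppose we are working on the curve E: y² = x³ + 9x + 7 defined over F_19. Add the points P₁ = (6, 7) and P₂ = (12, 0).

(5, 14)

(6, 7) + (12, 0). λ = (0 - 7)/(12 - 6) ≡ 12/6 mod 19. 6⁻¹ ≡ 16 (mod 19) since 6·16 = 96 ≡ 1, so λ ≡ 2.
  x = λ² - 6 - 12 = 4 - 18 ≡ 5; y = λ·(6 - 5) - 7 ≡ 14. → (5, 14)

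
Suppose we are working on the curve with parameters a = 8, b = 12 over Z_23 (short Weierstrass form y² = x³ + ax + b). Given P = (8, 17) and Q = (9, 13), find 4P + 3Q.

(22, 7)

First 4P:
Repeated addition: build up to 4P.
2P: tangent at (8, 17): λ = (3·8² + 8)/(2·17) ≡ 16/11. 11⁻¹ ≡ 21 (mod 23), so λ ≡ 16·21 ≡ 14.
  x = λ² - 8 - 8 = 196 - 16 ≡ 19; y = λ·(8 - 19) - 17 ≡ 13. → (19, 13)
3P: (19, 13) + (8, 17). λ = (17 - 13)/(8 - 19) ≡ 4/12 mod 23. 12⁻¹ ≡ 2 (mod 23), so λ ≡ 8.
  x = λ² - 19 - 8 = 64 - 27 ≡ 14; y = λ·(19 - 14) - 13 ≡ 4. → (14, 4)
4P: (14, 4) + (8, 17). λ = (17 - 4)/(8 - 14) ≡ 13/17 mod 23. 17⁻¹ ≡ 19 (mod 23), so λ ≡ 17.
  x = λ² - 14 - 8 = 289 - 22 ≡ 14; y = λ·(14 - 14) - 4 ≡ 19. → (14, 19)
4P = (14, 19).
Next 3Q:
Repeated addition: build up to 3Q.
2Q: tangent at (9, 13): λ = (3·9² + 8)/(2·13) ≡ 21/3. 3⁻¹ ≡ 8 (mod 23) since 3·8 = 24 ≡ 1, so λ ≡ 21·8 ≡ 7.
  x = λ² - 9 - 9 = 49 - 18 ≡ 8; y = λ·(9 - 8) - 13 ≡ 17. → (8, 17)
3Q: (8, 17) + (9, 13). λ = (13 - 17)/(9 - 8) ≡ 19/1 mod 23. 1⁻¹ ≡ 1 (mod 23), so λ ≡ 19.
  x = λ² - 8 - 9 = 361 - 17 ≡ 22; y = λ·(8 - 22) - 17 ≡ 16. → (22, 16)
3Q = (22, 16).
Finally 4P + 3Q:
(14, 19) + (22, 16). λ = (16 - 19)/(22 - 14) ≡ 20/8 mod 23. 8⁻¹ ≡ 3 (mod 23) since 8·3 = 24 ≡ 1, so λ ≡ 14.
  x = λ² - 14 - 22 = 196 - 36 ≡ 22; y = λ·(14 - 22) - 19 ≡ 7. → (22, 7)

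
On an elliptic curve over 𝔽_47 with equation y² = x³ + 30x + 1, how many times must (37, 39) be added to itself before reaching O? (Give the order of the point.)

5

2P: tangent at (37, 39): λ = (3·37² + 30)/(2·39) ≡ 1/31. 31⁻¹ ≡ 44 (mod 47), so λ ≡ 1·44 ≡ 44.
  x = λ² - 37 - 37 = 1936 - 74 ≡ 29; y = λ·(37 - 29) - 39 ≡ 31. → (29, 31)
3P: (29, 31) + (37, 39). λ = (39 - 31)/(37 - 29) ≡ 8/8 mod 47. 8⁻¹ ≡ 6 (mod 47), so λ ≡ 1.
  x = λ² - 29 - 37 = 1 - 66 ≡ 29; y = λ·(29 - 29) - 31 ≡ 16. → (29, 16)
4P: (29, 16) + (37, 39). λ = (39 - 16)/(37 - 29) ≡ 23/8 mod 47. 8⁻¹ ≡ 6 (mod 47), so λ ≡ 44.
  x = λ² - 29 - 37 = 1936 - 66 ≡ 37; y = λ·(29 - 37) - 16 ≡ 8. → (37, 8)
5P: (37, 8) + (37, 39): same x and y₁ ≡ -y₂, so the sum is O.
5P = O, so the order is 5.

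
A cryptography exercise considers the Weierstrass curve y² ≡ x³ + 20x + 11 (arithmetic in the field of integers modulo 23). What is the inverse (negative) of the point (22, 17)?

-(22, 17) = (22, -17 mod 23) = (22, 6).

(22, 6)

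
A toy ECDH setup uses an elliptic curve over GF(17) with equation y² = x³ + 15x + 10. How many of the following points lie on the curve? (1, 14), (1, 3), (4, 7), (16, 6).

(1, 14): 14² ≡ 9, rhs ≡ 9 → on.
(1, 3): 3² ≡ 9, rhs ≡ 9 → on.
(4, 7): 7² ≡ 15, rhs ≡ 15 → on.
(16, 6): 6² ≡ 2, rhs ≡ 11 → off.

3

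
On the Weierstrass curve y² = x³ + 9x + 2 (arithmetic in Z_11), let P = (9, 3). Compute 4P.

Repeated addition: build up to 4P.
2P: tangent at (9, 3): λ = (3·9² + 9)/(2·3) ≡ 10/6. 6⁻¹ ≡ 2 (mod 11), so λ ≡ 10·2 ≡ 9.
  x = λ² - 9 - 9 = 81 - 18 ≡ 8; y = λ·(9 - 8) - 3 ≡ 6. → (8, 6)
3P: (8, 6) + (9, 3). λ = (3 - 6)/(9 - 8) ≡ 8/1 mod 11. 1⁻¹ ≡ 1 (mod 11), so λ ≡ 8.
  x = λ² - 8 - 9 = 64 - 17 ≡ 3; y = λ·(8 - 3) - 6 ≡ 1. → (3, 1)
4P: (3, 1) + (9, 3). λ = (3 - 1)/(9 - 3) ≡ 2/6 mod 11. 6⁻¹ ≡ 2 (mod 11), so λ ≡ 4.
  x = λ² - 3 - 9 = 16 - 12 ≡ 4; y = λ·(3 - 4) - 1 ≡ 6. → (4, 6)

(4, 6)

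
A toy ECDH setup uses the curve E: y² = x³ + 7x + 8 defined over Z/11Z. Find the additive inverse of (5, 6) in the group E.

(5, 5)

-(5, 6) = (5, -6 mod 11) = (5, 5).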